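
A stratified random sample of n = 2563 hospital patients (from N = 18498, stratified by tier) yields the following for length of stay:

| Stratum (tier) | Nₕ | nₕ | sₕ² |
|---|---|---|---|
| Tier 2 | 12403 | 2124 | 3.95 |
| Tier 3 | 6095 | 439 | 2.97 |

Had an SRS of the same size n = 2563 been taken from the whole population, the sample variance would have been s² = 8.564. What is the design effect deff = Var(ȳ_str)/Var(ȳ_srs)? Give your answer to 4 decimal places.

0.4775

Var(ȳ_str) = Σ Wₕ²(1−fₕ)sₕ²/nₕ with Wₕ = Nₕ/18498:
  Tier 2: (12403/18498)²·(1−2124/12403)·3.95/2124 = 6.9290013 × 10^-4
  Tier 3: (6095/18498)²·(1−439/6095)·2.97/439 = 6.8159358 × 10^-4
  → Var(ȳ_str) = 0.0013744937.
Var(ȳ_srs) = (1 − 2563/18498)·8.564/2563 = 0.0028784278.
deff = 0.0013744937 / 0.0028784278 = 0.4775.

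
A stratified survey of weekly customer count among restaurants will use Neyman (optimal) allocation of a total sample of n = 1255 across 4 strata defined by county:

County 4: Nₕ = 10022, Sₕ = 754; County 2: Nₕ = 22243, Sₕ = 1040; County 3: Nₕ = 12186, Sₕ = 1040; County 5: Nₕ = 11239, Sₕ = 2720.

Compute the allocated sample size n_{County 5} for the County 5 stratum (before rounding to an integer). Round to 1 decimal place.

518.9

Neyman allocation: nₕ = n·NₕSₕ / Σⱼ NⱼSⱼ.
Σ NⱼSⱼ = 10022·754 + 22243·1040 + 12186·1040 + 11239·2720 = 7.3932828 × 10^7.
n_{County 5} = 1255·11239·2720 / (7.3932828 × 10^7) = 518.9.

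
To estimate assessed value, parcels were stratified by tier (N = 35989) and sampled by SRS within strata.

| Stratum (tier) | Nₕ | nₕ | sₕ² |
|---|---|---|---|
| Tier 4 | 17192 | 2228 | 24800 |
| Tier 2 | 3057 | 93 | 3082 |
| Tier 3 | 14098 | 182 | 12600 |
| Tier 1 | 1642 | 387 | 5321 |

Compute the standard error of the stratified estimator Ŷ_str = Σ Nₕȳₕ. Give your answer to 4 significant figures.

129500

Var(Ŷ_str) = Σₕ Nₕ²(1 − fₕ)sₕ²/nₕ.
Tier 4: 17192²·(1 − 2228/17192)·24800/2228 = 2.8635884 × 10^9.
Tier 2: 3057²·(1 − 93/3057)·3082/93 = 3.0027787 × 10^8.
Tier 3: 14098²·(1 − 182/14098)·12600/182 = 1.358223 × 10^10.
Tier 1: 1642²·(1 − 387/1642)·5321/387 = 2.8333431 × 10^7.
Sum = 1.677443 × 10^10.
SE = √(1.677443 × 10^10) = 129500.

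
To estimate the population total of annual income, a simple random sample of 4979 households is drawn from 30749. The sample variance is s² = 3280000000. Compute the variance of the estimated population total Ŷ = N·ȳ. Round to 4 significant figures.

Var(Ŷ) = N²·Var(ȳ) = N²·(1 − n/N)·s²/n.
f = 4979/30749 = 0.16192397; Var(ȳ) = 0.83807603·3280000000/4979 = 552096.69.
Var(Ŷ) = 30749² · 552096.69 = 5.2200797 × 10^14.

5.220 × 10^14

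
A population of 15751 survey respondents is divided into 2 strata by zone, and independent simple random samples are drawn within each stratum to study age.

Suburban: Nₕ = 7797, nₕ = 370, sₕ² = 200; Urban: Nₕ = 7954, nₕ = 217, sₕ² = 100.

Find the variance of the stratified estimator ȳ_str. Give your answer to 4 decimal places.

0.2405

Var(ȳ_str) = Σₕ Wₕ²(1 − fₕ)sₕ²/nₕ with Wₕ = Nₕ/N, N = 15751.
Suburban: Wₕ = 0.49501619; term = 0.49501619²·(1 − 0.04745415)·200/370 = 0.12616909.
Urban: Wₕ = 0.50498381; term = 0.50498381²·(1 − 0.02728187)·100/217 = 0.11430946.
Sum = 0.24047855.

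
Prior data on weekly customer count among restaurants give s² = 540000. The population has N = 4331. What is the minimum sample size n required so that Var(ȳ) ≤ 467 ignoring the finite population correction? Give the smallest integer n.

Without fpc, n₀ = s²/D = 540000/467 = 1156.3169.
Rounding up, n = 1157.

1157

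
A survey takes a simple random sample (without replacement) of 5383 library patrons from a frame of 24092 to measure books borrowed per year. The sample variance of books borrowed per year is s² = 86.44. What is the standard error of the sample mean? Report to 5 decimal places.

Under SRS without replacement, Var(ȳ) = (1 − f)·s²/n with f = n/N = 5383/24092 = 0.22343517.
Var(ȳ) = (1 − 0.22343517)·86.44/5383 = 0.77656483·0.01605796 = 0.012470047.
SE(ȳ) = √(0.012470047) = 0.11167.

0.11167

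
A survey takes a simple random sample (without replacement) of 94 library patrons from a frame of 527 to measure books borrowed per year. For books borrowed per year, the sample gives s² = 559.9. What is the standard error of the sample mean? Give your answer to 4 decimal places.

2.2122

Under SRS without replacement, Var(ȳ) = (1 − f)·s²/n with f = n/N = 94/527 = 0.17836812.
Var(ȳ) = (1 − 0.17836812)·559.9/94 = 0.82163188·5.956383 = 4.8939541.
SE(ȳ) = √(4.8939541) = 2.2122.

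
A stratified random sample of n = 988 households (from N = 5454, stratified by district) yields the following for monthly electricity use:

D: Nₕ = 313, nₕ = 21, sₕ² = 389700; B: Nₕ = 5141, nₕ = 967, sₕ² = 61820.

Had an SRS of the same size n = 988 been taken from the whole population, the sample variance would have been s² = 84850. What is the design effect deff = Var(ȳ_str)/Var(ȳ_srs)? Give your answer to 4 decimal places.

1.4666

Var(ȳ_str) = Σ Wₕ²(1−fₕ)sₕ²/nₕ with Wₕ = Nₕ/5454:
  D: (313/5454)²·(1−21/313)·389700/21 = 57.017482
  B: (5141/5454)²·(1−967/5141)·61820/967 = 46.118196
  → Var(ȳ_str) = 103.13568.
Var(ȳ_srs) = (1 − 988/5454)·84850/988 = 70.323178.
deff = 103.13568 / 70.323178 = 1.4666.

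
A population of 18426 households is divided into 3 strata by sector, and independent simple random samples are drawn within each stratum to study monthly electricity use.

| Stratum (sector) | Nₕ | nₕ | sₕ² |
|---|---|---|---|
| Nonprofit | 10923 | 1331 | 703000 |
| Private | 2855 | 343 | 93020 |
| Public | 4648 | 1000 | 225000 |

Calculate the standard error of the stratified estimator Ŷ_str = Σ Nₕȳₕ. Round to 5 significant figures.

247180

Var(Ŷ_str) = Σₕ Nₕ²(1 − fₕ)sₕ²/nₕ.
Nonprofit: 10923²·(1 − 1331/10923)·703000/1331 = 5.5338626 × 10^10.
Private: 2855²·(1 − 343/2855)·93020/343 = 1.9449479 × 10^9.
Public: 4648²·(1 − 1000/4648)·225000/1000 = 3.8150784 × 10^9.
Sum = 6.1098652 × 10^10.
SE = √(6.1098652 × 10^10) = 247180.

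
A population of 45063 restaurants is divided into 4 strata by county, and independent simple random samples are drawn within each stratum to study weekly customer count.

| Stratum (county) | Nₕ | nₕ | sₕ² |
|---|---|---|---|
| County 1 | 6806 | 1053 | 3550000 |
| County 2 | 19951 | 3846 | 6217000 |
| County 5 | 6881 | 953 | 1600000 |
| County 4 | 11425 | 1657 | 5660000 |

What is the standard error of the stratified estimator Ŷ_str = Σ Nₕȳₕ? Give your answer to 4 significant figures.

1.049 × 10^6

Var(Ŷ_str) = Σₕ Nₕ²(1 − fₕ)sₕ²/nₕ.
County 1: 6806²·(1 − 1053/6806)·3550000/1053 = 1.3200376 × 10^11.
County 2: 19951²·(1 − 3846/19951)·6217000/3846 = 5.1939407 × 10^11.
County 5: 6881²·(1 − 953/6881)·1600000/953 = 6.848364 × 10^10.
County 4: 11425²·(1 − 1657/11425)·5660000/1657 = 3.8120254 × 10^11.
Sum = 1.101084 × 10^12.
SE = √(1.101084 × 10^12) = 1.049 × 10^6.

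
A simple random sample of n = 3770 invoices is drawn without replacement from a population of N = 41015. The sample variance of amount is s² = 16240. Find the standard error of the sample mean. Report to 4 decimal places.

Under SRS without replacement, Var(ȳ) = (1 − f)·s²/n with f = n/N = 3770/41015 = 0.09191759.
Var(ȳ) = (1 − 0.09191759)·16240/3770 = 0.90808241·4.3076923 = 3.9117396.
SE(ȳ) = √(3.9117396) = 1.9778.

1.9778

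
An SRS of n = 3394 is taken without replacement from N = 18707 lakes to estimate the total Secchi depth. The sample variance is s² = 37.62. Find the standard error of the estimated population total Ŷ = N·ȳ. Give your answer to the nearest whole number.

1782

Var(Ŷ) = N²·Var(ȳ) = N²·(1 − n/N)·s²/n.
f = 3394/18707 = 0.18142941; Var(ȳ) = 0.81857059·37.62/3394 = 0.0090732544.
Var(Ŷ) = 18707² · 0.0090732544 = 3.1752022 × 10^6.
SE(Ŷ) = √(3.1752022 × 10^6) = 1782.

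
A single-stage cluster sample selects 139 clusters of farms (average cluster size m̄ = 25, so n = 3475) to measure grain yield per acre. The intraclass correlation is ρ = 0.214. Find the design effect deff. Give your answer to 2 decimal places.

deff = 1 + (25 − 1)·0.214 = 1 + 5.136 = 6.136.

6.14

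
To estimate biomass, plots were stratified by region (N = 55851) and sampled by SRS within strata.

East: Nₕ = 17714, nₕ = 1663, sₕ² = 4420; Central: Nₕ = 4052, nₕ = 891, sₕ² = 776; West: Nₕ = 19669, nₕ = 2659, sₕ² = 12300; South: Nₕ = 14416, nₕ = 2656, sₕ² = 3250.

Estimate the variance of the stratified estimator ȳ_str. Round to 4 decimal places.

Var(ȳ_str) = Σₕ Wₕ²(1 − fₕ)sₕ²/nₕ with Wₕ = Nₕ/N, N = 55851.
East: Wₕ = 0.31716531; term = 0.31716531²·(1 − 0.09388055)·4420/1663 = 0.24226286.
Central: Wₕ = 0.07255018; term = 0.07255018²·(1 − 0.21989141)·776/891 = 0.0035761526.
West: Wₕ = 0.35216916; term = 0.35216916²·(1 − 0.13518735)·12300/2659 = 0.49614825.
South: Wₕ = 0.25811534; term = 0.25811534²·(1 − 0.18423973)·3250/2656 = 0.06650365.
Sum = 0.80849091.

0.8085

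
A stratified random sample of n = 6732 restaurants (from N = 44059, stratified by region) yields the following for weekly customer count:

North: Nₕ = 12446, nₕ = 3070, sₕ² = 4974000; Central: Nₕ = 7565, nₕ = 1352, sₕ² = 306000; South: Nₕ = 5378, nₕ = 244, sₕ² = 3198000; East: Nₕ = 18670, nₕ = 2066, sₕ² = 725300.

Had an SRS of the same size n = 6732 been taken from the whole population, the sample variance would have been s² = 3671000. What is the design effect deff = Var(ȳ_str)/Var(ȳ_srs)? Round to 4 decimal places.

Var(ȳ_str) = Σ Wₕ²(1−fₕ)sₕ²/nₕ with Wₕ = Nₕ/44059:
  North: (12446/44059)²·(1−3070/12446)·4974000/3070 = 97.396989
  Central: (7565/44059)²·(1−1352/7565)·306000/1352 = 5.4800655
  South: (5378/44059)²·(1−244/5378)·3198000/244 = 186.42151
  East: (18670/44059)²·(1−2066/18670)·725300/2066 = 56.062845
  → Var(ȳ_str) = 345.36141.
Var(ȳ_srs) = (1 − 6732/44059)·3671000/6732 = 461.98591.
deff = 345.36141 / 461.98591 = 0.7476.

0.7476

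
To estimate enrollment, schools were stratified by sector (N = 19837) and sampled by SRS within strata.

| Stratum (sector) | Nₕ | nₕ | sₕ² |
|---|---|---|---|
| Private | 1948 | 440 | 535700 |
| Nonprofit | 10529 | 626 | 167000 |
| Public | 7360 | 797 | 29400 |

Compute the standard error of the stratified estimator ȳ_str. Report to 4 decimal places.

9.1818

Var(ȳ_str) = Σₕ Wₕ²(1 − fₕ)sₕ²/nₕ with Wₕ = Nₕ/N, N = 19837.
Private: Wₕ = 0.09820033; term = 0.09820033²·(1 − 0.22587269)·535700/440 = 9.0888153.
Nonprofit: Wₕ = 0.53077582; term = 0.53077582²·(1 − 0.05945484)·167000/626 = 70.687733.
Public: Wₕ = 0.37102384; term = 0.37102384²·(1 − 0.10828804)·29400/797 = 4.5281128.
Sum = 84.304661.
SE = √(84.304661) = 9.1818.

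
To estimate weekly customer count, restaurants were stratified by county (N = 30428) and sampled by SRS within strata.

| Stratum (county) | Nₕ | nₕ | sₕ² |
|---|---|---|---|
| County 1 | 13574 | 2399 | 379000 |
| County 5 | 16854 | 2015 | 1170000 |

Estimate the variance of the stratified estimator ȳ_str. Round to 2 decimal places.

182.73

Var(ȳ_str) = Σₕ Wₕ²(1 − fₕ)sₕ²/nₕ with Wₕ = Nₕ/N, N = 30428.
County 1: Wₕ = 0.44610227; term = 0.44610227²·(1 − 0.17673493)·379000/2399 = 25.883173.
County 5: Wₕ = 0.55389773; term = 0.55389773²·(1 − 0.11955619)·1170000/2015 = 156.84534.
Sum = 182.72851.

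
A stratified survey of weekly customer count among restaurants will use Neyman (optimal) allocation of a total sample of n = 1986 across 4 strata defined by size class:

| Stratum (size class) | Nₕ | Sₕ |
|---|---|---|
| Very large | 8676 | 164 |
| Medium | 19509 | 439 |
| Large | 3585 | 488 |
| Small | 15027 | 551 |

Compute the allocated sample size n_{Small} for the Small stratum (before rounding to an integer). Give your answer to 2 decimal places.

821.51

Neyman allocation: nₕ = n·NₕSₕ / Σⱼ NⱼSⱼ.
Σ NⱼSⱼ = 8676·164 + 19509·439 + 3585·488 + 15027·551 = 2.0016672 × 10^7.
n_{Small} = 1986·15027·551 / (2.0016672 × 10^7) = 821.51.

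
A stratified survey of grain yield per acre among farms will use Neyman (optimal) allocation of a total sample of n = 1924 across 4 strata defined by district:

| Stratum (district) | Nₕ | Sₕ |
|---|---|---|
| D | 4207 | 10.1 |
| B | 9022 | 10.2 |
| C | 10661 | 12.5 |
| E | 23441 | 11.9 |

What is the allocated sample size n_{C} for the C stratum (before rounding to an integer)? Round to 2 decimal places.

468.97

Neyman allocation: nₕ = n·NₕSₕ / Σⱼ NⱼSⱼ.
Σ NⱼSⱼ = 4207·10.1 + 9022·10.2 + 10661·12.5 + 23441·11.9 = 546725.5.
n_{C} = 1924·10661·12.5 / 546725.5 = 468.97.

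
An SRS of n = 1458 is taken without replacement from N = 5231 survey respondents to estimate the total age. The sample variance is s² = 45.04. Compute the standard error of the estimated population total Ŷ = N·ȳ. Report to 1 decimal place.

Var(Ŷ) = N²·Var(ȳ) = N²·(1 − n/N)·s²/n.
f = 1458/5231 = 0.27872300; Var(ȳ) = 0.72127700·45.04/1458 = 0.022281424.
Var(Ŷ) = 5231² · 0.022281424 = 609694.65.
SE(Ŷ) = √(609694.65) = 780.8.

780.8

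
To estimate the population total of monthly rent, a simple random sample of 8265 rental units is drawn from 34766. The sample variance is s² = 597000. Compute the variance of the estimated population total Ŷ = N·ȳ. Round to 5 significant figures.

Var(Ŷ) = N²·Var(ȳ) = N²·(1 − n/N)·s²/n.
f = 8265/34766 = 0.23773227; Var(ȳ) = 0.76226773·597000/8265 = 55.060355.
Var(Ŷ) = 34766² · 55.060355 = 6.6550061 × 10^10.

6.6550 × 10^10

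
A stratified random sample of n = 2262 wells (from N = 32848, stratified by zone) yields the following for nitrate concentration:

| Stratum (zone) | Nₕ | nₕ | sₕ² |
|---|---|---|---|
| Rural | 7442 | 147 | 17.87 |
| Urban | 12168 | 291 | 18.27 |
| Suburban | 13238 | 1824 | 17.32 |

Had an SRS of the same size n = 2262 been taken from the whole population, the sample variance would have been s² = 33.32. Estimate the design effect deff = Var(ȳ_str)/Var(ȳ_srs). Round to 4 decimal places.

Var(ȳ_str) = Σ Wₕ²(1−fₕ)sₕ²/nₕ with Wₕ = Nₕ/32848:
  Rural: (7442/32848)²·(1−147/7442)·17.87/147 = 0.0061165188
  Urban: (12168/32848)²·(1−291/12168)·18.27/291 = 0.0084091801
  Suburban: (13238/32848)²·(1−1824/13238)·17.32/1824 = 0.001329736
  → Var(ȳ_str) = 0.015855435.
Var(ȳ_srs) = (1 − 2262/32848)·33.32/2262 = 0.013715958.
deff = 0.015855435 / 0.013715958 = 1.1560.

1.1560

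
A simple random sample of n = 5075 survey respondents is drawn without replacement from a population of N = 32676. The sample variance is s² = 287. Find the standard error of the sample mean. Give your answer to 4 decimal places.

0.2186

Under SRS without replacement, Var(ȳ) = (1 − f)·s²/n with f = n/N = 5075/32676 = 0.15531277.
Var(ȳ) = (1 − 0.15531277)·287/5075 = 0.84468723·0.056551724 = 0.047768519.
SE(ȳ) = √(0.047768519) = 0.2186.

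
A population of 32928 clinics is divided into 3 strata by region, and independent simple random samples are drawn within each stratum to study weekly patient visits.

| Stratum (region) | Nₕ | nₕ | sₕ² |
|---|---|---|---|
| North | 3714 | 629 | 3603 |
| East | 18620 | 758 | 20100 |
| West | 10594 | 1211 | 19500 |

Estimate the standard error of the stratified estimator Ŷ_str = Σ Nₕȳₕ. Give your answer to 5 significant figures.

102400

Var(Ŷ_str) = Σₕ Nₕ²(1 − fₕ)sₕ²/nₕ.
North: 3714²·(1 − 629/3714)·3603/629 = 6.5631251 × 10^7.
East: 18620²·(1 − 758/18620)·20100/758 = 8.8193507 × 10^9.
West: 10594²·(1 − 1211/10594)·19500/1211 = 1.6006344 × 10^9.
Sum = 1.0485616 × 10^10.
SE = √(1.0485616 × 10^10) = 102400.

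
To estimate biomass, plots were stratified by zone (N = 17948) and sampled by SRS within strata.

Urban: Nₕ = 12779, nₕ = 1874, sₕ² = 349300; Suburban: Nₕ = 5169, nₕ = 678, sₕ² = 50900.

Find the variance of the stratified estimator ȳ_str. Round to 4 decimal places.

86.0443

Var(ȳ_str) = Σₕ Wₕ²(1 − fₕ)sₕ²/nₕ with Wₕ = Nₕ/N, N = 17948.
Urban: Wₕ = 0.71200134; term = 0.71200134²·(1 − 0.14664684)·349300/1874 = 80.634225.
Suburban: Wₕ = 0.28799866; term = 0.28799866²·(1 − 0.13116657)·50900/678 = 5.4101033.
Sum = 86.044328.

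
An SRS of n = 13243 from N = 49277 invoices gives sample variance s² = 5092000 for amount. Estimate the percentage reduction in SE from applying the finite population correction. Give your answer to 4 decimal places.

14.4866

f = n/N = 13243/49277 = 0.26874607.
SE_no-fpc = √(s²/n) = 19.6088; SE_fpc = √((1−f)s²/n) = 16.768149.
Ratio = √(1−f) = 0.85513387. Reduction = 100·(1 − 0.85513387) = 14.4866%.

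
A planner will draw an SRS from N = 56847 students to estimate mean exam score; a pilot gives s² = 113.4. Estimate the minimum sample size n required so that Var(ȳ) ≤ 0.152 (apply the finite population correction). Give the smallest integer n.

Without fpc, n₀ = s²/D = 113.4/0.152 = 746.0526.
With fpc, (1 − n/N)·s²/n ≤ D requires n ≥ n₀/(1 + n₀/N) = 746.0526/(1 + 746.0526/56847) = 736.3883.
Rounding up, n = 737.

737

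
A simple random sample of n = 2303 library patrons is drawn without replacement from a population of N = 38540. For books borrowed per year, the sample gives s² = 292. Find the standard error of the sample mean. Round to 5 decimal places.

Under SRS without replacement, Var(ȳ) = (1 − f)·s²/n with f = n/N = 2303/38540 = 0.05975610.
Var(ȳ) = (1 − 0.05975610)·292/2303 = 0.94024390·0.12679114 = 0.1192146.
SE(ȳ) = √(0.1192146) = 0.34527.

0.34527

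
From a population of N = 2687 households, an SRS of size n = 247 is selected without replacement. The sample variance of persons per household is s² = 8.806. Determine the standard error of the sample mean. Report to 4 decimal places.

Under SRS without replacement, Var(ȳ) = (1 − f)·s²/n with f = n/N = 247/2687 = 0.09192408.
Var(ȳ) = (1 − 0.09192408)·8.806/247 = 0.90807592·0.035651822 = 0.032374561.
SE(ȳ) = √(0.032374561) = 0.1799.

0.1799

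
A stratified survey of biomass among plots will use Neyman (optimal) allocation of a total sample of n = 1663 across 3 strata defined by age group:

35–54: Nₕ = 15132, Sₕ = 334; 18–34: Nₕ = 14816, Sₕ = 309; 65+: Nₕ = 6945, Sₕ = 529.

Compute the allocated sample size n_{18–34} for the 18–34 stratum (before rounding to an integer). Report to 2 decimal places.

572.18

Neyman allocation: nₕ = n·NₕSₕ / Σⱼ NⱼSⱼ.
Σ NⱼSⱼ = 15132·334 + 14816·309 + 6945·529 = 1.3306137 × 10^7.
n_{18–34} = 1663·14816·309 / (1.3306137 × 10^7) = 572.18.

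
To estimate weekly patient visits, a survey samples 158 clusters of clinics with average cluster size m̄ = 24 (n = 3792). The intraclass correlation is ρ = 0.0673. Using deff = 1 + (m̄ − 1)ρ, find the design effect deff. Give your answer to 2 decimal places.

deff = 1 + (24 − 1)·0.0673 = 1 + 1.5479 = 2.5479.

2.55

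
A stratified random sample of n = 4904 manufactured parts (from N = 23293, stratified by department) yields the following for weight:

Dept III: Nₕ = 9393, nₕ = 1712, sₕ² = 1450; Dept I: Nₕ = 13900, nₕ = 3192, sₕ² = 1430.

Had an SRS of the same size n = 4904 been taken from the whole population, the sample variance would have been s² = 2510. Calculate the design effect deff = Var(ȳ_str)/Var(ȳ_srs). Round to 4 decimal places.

Var(ȳ_str) = Σ Wₕ²(1−fₕ)sₕ²/nₕ with Wₕ = Nₕ/23293:
  Dept III: (9393/23293)²·(1−1712/9393)·1450/1712 = 0.11262517
  Dept I: (13900/23293)²·(1−3192/13900)·1430/3192 = 0.12289818
  → Var(ȳ_str) = 0.23552335.
Var(ȳ_srs) = (1 − 4904/23293)·2510/4904 = 0.40406938.
deff = 0.23552335 / 0.40406938 = 0.5829.

0.5829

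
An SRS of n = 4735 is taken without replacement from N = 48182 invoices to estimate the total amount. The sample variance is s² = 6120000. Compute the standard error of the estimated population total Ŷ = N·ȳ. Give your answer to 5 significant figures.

Var(Ŷ) = N²·Var(ȳ) = N²·(1 − n/N)·s²/n.
f = 4735/48182 = 0.09827321; Var(ȳ) = 0.90172679·6120000/4735 = 1165.4843.
Var(Ŷ) = 48182² · 1165.4843 = 2.7056778 × 10^12.
SE(Ŷ) = √(2.7056778 × 10^12) = 1.6449 × 10^6.

1.6449 × 10^6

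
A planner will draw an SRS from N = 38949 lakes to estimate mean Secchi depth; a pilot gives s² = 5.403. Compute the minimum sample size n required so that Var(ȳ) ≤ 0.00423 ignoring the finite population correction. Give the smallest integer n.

1278

Without fpc, n₀ = s²/D = 5.403/0.00423 = 1277.3050.
Rounding up, n = 1278.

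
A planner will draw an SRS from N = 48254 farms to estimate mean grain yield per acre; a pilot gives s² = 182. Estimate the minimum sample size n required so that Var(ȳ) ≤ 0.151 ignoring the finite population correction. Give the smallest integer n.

1206

Without fpc, n₀ = s²/D = 182/0.151 = 1205.2980.
Rounding up, n = 1206.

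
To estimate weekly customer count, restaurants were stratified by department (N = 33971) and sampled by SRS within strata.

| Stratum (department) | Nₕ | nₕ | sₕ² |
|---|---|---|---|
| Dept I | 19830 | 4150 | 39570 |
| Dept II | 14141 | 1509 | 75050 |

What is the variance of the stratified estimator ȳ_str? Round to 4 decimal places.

10.2674

Var(ȳ_str) = Σₕ Wₕ²(1 − fₕ)sₕ²/nₕ with Wₕ = Nₕ/N, N = 33971.
Dept I: Wₕ = 0.58373318; term = 0.58373318²·(1 − 0.20927887)·39570/4150 = 2.5690353.
Dept II: Wₕ = 0.41626682; term = 0.41626682²·(1 − 0.10671098)·75050/1509 = 7.698339.
Sum = 10.267374.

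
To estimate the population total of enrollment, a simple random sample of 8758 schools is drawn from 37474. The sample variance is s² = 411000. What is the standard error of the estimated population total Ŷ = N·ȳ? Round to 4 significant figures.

224700

Var(Ŷ) = N²·Var(ȳ) = N²·(1 − n/N)·s²/n.
f = 8758/37474 = 0.23370870; Var(ȳ) = 0.76629130·411000/8758 = 35.960918.
Var(Ŷ) = 37474² · 35.960918 = 5.0499941 × 10^10.
SE(Ŷ) = √(5.0499941 × 10^10) = 224700.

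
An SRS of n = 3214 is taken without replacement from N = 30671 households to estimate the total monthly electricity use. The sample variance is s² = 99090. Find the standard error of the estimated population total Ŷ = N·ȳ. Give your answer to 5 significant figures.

Var(Ŷ) = N²·Var(ȳ) = N²·(1 − n/N)·s²/n.
f = 3214/30671 = 0.10478954; Var(ȳ) = 0.89521046·99090/3214 = 27.600001.
Var(Ŷ) = 30671² · 27.600001 = 2.5963604 × 10^10.
SE(Ŷ) = √(2.5963604 × 10^10) = 161130.

161130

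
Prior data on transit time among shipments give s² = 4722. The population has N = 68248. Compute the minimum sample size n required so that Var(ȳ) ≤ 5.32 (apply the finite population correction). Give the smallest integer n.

Without fpc, n₀ = s²/D = 4722/5.32 = 887.5940.
With fpc, (1 − n/N)·s²/n ≤ D requires n ≥ n₀/(1 + n₀/N) = 887.5940/(1 + 887.5940/68248) = 876.1987.
Rounding up, n = 877.

877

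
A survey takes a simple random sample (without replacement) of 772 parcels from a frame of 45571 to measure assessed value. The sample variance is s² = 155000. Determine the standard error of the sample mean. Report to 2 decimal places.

14.05

Under SRS without replacement, Var(ȳ) = (1 − f)·s²/n with f = n/N = 772/45571 = 0.01694060.
Var(ȳ) = (1 − 0.01694060)·155000/772 = 0.98305940·200.7772 = 197.37592.
SE(ȳ) = √(197.37592) = 14.05.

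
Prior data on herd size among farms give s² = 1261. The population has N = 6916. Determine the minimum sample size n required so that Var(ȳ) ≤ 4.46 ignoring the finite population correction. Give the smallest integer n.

283

Without fpc, n₀ = s²/D = 1261/4.46 = 282.7354.
Rounding up, n = 283.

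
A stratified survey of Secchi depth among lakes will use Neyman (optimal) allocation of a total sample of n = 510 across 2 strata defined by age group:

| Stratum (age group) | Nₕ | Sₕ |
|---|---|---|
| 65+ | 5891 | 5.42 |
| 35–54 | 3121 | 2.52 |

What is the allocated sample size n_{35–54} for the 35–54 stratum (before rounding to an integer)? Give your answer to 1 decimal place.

Neyman allocation: nₕ = n·NₕSₕ / Σⱼ NⱼSⱼ.
Σ NⱼSⱼ = 5891·5.42 + 3121·2.52 = 39794.14.
n_{35–54} = 510·3121·2.52 / 39794.14 = 100.8.

100.8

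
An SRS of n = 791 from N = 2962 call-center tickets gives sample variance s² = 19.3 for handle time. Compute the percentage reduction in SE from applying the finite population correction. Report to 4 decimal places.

f = n/N = 791/2962 = 0.26704929.
SE_no-fpc = √(s²/n) = 0.15620337; SE_fpc = √((1−f)s²/n) = 0.13372968.
Ratio = √(1−f) = 0.85612540. Reduction = 100·(1 − 0.85612540) = 14.3875%.

14.3875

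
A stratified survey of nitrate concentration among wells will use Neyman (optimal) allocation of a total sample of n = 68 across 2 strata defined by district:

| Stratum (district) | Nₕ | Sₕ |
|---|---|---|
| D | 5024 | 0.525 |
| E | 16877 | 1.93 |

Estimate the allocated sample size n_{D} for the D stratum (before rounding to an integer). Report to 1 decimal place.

5.1

Neyman allocation: nₕ = n·NₕSₕ / Σⱼ NⱼSⱼ.
Σ NⱼSⱼ = 5024·0.525 + 16877·1.93 = 35210.21.
n_{D} = 68·5024·0.525 / 35210.21 = 5.1.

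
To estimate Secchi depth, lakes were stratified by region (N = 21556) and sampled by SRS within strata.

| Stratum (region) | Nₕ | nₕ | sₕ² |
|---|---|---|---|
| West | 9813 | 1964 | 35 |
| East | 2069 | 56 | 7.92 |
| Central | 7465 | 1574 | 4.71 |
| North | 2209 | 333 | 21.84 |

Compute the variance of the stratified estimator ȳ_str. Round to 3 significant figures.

Var(ȳ_str) = Σₕ Wₕ²(1 − fₕ)sₕ²/nₕ with Wₕ = Nₕ/N, N = 21556.
West: Wₕ = 0.45523288; term = 0.45523288²·(1 − 0.20014267)·35/1964 = 0.0029539718.
East: Wₕ = 0.09598256; term = 0.09598256²·(1 − 0.02706622)·7.92/56 = 0.0012676667.
Central: Wₕ = 0.34630729; term = 0.34630729²·(1 − 0.21085064)·4.71/1574 = 2.8320353 × 10^-4.
North: Wₕ = 0.10247727; term = 0.10247727²·(1 − 0.15074694)·21.84/333 = 5.8492556 × 10^-4.
Sum = 0.0050897676.

0.00509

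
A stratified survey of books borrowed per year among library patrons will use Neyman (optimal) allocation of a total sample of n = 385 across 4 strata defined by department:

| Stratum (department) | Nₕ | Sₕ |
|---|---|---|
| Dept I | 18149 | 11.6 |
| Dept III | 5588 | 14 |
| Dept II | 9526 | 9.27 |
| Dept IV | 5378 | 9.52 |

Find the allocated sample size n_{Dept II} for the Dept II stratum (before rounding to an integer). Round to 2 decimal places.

Neyman allocation: nₕ = n·NₕSₕ / Σⱼ NⱼSⱼ.
Σ NⱼSⱼ = 18149·11.6 + 5588·14 + 9526·9.27 + 5378·9.52 = 428264.98.
n_{Dept II} = 385·9526·9.27 / 428264.98 = 79.39.

79.39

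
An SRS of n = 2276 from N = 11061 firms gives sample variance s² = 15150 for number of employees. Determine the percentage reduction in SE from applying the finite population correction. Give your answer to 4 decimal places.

10.8803

f = n/N = 2276/11061 = 0.20576801.
SE_no-fpc = √(s²/n) = 2.5800029; SE_fpc = √((1−f)s²/n) = 2.2992907.
Ratio = √(1−f) = 0.89119694. Reduction = 100·(1 − 0.89119694) = 10.8803%.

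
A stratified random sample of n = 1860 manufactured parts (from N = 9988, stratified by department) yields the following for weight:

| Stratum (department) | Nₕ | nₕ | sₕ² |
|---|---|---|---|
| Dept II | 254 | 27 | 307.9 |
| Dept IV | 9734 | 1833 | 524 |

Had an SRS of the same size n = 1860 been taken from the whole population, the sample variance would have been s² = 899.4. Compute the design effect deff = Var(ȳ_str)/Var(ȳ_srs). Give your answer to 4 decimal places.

Var(ȳ_str) = Σ Wₕ²(1−fₕ)sₕ²/nₕ with Wₕ = Nₕ/9988:
  Dept II: (254/9988)²·(1−27/254)·307.9/27 = 0.0065909563
  Dept IV: (9734/9988)²·(1−1833/9734)·524/1833 = 0.22038659
  → Var(ȳ_str) = 0.22697755.
Var(ȳ_srs) = (1 − 1860/9988)·899.4/1860 = 0.39350033.
deff = 0.22697755 / 0.39350033 = 0.5768.

0.5768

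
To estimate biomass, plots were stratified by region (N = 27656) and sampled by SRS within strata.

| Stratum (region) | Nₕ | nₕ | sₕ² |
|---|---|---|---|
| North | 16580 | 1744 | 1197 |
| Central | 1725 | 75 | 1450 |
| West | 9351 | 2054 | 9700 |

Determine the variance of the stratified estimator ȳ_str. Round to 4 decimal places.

Var(ȳ_str) = Σₕ Wₕ²(1 − fₕ)sₕ²/nₕ with Wₕ = Nₕ/N, N = 27656.
North: Wₕ = 0.59950824; term = 0.59950824²·(1 − 0.10518697)·1197/1744 = 0.22073454.
Central: Wₕ = 0.06237345; term = 0.06237345²·(1 − 0.04347826)·1450/75 = 0.071945072.
West: Wₕ = 0.33811831; term = 0.33811831²·(1 − 0.21965565)·9700/2054 = 0.4213034.
Sum = 0.71398301.

0.7140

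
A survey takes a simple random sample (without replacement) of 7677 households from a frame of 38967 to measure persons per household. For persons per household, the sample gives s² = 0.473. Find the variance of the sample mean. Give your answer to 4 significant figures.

4.947 × 10^-5

Under SRS without replacement, Var(ȳ) = (1 − f)·s²/n with f = n/N = 7677/38967 = 0.19701286.
Var(ȳ) = (1 − 0.19701286)·0.473/7677 = 0.80298714·6.1612609 × 10^-5 = 4.9474133 × 10^-5.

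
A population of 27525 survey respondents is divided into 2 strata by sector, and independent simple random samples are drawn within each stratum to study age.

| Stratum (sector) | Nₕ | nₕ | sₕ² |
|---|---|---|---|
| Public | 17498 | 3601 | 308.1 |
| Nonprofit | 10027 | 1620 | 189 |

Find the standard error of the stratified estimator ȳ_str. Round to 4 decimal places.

Var(ȳ_str) = Σₕ Wₕ²(1 − fₕ)sₕ²/nₕ with Wₕ = Nₕ/N, N = 27525.
Public: Wₕ = 0.63571299; term = 0.63571299²·(1 − 0.20579495)·308.1/3601 = 0.027461445.
Nonprofit: Wₕ = 0.36428701; term = 0.36428701²·(1 − 0.16156378)·189/1620 = 0.012980882.
Sum = 0.040442327.
SE = √(0.040442327) = 0.2011.

0.2011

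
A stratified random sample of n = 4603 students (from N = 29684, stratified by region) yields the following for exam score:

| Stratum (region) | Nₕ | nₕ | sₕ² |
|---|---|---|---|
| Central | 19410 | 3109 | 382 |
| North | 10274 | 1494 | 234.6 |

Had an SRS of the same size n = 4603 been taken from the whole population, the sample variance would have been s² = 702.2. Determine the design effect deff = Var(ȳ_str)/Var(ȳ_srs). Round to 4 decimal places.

Var(ȳ_str) = Σ Wₕ²(1−fₕ)sₕ²/nₕ with Wₕ = Nₕ/29684:
  Central: (19410/29684)²·(1−3109/19410)·382/3109 = 0.044120211
  North: (10274/29684)²·(1−1494/10274)·234.6/1494 = 0.01607558
  → Var(ȳ_str) = 0.060195791.
Var(ȳ_srs) = (1 − 4603/29684)·702.2/4603 = 0.12889684.
deff = 0.060195791 / 0.12889684 = 0.4670.

0.4670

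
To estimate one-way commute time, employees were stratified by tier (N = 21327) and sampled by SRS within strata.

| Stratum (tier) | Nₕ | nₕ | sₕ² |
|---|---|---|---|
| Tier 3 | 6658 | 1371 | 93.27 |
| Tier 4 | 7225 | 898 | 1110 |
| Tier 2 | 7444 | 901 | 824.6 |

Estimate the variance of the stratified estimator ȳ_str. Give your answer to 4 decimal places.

Var(ȳ_str) = Σₕ Wₕ²(1 − fₕ)sₕ²/nₕ with Wₕ = Nₕ/N, N = 21327.
Tier 3: Wₕ = 0.31218643; term = 0.31218643²·(1 − 0.20591769)·93.27/1371 = 0.0052649965.
Tier 4: Wₕ = 0.33877245; term = 0.33877245²·(1 − 0.12429066)·1110/898 = 0.12422894.
Tier 2: Wₕ = 0.34904112; term = 0.34904112²·(1 − 0.12103708)·824.6/901 = 0.098003658.
Sum = 0.22749759.

0.2275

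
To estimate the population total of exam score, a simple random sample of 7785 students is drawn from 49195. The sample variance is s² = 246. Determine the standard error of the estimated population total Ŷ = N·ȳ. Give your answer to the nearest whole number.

Var(Ŷ) = N²·Var(ȳ) = N²·(1 − n/N)·s²/n.
f = 7785/49195 = 0.15824779; Var(ȳ) = 0.84175221·246/7785 = 0.026598721.
Var(Ŷ) = 49195² · 0.026598721 = 6.4372842 × 10^7.
SE(Ŷ) = √(6.4372842 × 10^7) = 8023.

8023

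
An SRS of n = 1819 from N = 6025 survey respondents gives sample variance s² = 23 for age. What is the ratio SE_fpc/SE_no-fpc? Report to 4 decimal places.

f = n/N = 1819/6025 = 0.30190871.
SE_no-fpc = √(s²/n) = 0.11244692; SE_fpc = √((1−f)s²/n) = 0.093951491.
Ratio = √(1−f) = 0.83551857.

0.8355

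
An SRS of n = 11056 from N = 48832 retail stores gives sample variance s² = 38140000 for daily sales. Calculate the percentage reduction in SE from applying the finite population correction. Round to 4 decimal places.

12.0460

f = n/N = 11056/48832 = 0.22640891.
SE_no-fpc = √(s²/n) = 58.734237; SE_fpc = √((1−f)s²/n) = 51.659126.
Ratio = √(1−f) = 0.87954027. Reduction = 100·(1 − 0.87954027) = 12.0460%.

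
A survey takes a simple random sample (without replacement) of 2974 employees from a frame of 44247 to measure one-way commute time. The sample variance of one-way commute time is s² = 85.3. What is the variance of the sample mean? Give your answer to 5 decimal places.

0.02675

Under SRS without replacement, Var(ȳ) = (1 − f)·s²/n with f = n/N = 2974/44247 = 0.06721360.
Var(ȳ) = (1 − 0.06721360)·85.3/2974 = 0.93278640·0.02868191 = 0.026754096.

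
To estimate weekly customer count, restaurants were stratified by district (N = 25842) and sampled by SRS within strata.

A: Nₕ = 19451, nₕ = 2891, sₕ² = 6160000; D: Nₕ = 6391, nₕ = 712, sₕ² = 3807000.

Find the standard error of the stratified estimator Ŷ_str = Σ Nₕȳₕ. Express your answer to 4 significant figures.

Var(Ŷ_str) = Σₕ Nₕ²(1 − fₕ)sₕ²/nₕ.
A: 19451²·(1 − 2891/19451)·6160000/2891 = 6.8633301 × 10^11.
D: 6391²·(1 − 712/6391)·3807000/712 = 1.9406337 × 10^11.
Sum = 8.8039638 × 10^11.
SE = √(8.8039638 × 10^11) = 938300.

938300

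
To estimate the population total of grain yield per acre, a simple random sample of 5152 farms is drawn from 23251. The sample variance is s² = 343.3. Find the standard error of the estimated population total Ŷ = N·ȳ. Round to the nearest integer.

Var(Ŷ) = N²·Var(ȳ) = N²·(1 − n/N)·s²/n.
f = 5152/23251 = 0.22158187; Var(ȳ) = 0.77841813·343.3/5152 = 0.05186936.
Var(Ŷ) = 23251² · 0.05186936 = 2.8041043 × 10^7.
SE(Ŷ) = √(2.8041043 × 10^7) = 5295.

5295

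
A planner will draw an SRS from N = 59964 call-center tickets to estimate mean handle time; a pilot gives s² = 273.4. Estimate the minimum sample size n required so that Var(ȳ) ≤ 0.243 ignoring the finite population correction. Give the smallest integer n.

Without fpc, n₀ = s²/D = 273.4/0.243 = 1125.1029.
Rounding up, n = 1126.

1126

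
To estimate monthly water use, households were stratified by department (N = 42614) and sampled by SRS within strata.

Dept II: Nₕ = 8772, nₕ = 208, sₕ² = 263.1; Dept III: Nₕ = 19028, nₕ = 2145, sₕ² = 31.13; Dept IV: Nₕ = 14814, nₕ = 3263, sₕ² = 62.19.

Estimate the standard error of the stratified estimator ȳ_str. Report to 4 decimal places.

0.2381

Var(ȳ_str) = Σₕ Wₕ²(1 − fₕ)sₕ²/nₕ with Wₕ = Nₕ/N, N = 42614.
Dept II: Wₕ = 0.20584784; term = 0.20584784²·(1 − 0.02371181)·263.1/208 = 0.052327284.
Dept III: Wₕ = 0.44651992; term = 0.44651992²·(1 − 0.11272861)·31.13/2145 = 0.002567379.
Dept IV: Wₕ = 0.34763223; term = 0.34763223²·(1 − 0.22026461)·62.19/3263 = 0.0017959358.
Sum = 0.056690599.
SE = √(0.056690599) = 0.2381.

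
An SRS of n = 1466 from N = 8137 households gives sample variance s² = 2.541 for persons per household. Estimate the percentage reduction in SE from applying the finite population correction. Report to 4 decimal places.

9.4552

f = n/N = 1466/8137 = 0.18016468.
SE_no-fpc = √(s²/n) = 0.041632774; SE_fpc = √((1−f)s²/n) = 0.037696294.
Ratio = √(1−f) = 0.90544758. Reduction = 100·(1 − 0.90544758) = 9.4552%.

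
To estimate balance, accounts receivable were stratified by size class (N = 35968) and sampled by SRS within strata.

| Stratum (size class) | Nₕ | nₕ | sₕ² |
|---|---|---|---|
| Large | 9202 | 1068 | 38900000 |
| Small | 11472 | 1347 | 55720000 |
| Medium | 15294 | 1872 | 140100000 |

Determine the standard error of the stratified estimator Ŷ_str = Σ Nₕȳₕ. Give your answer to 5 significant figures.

Var(Ŷ_str) = Σₕ Nₕ²(1 − fₕ)sₕ²/nₕ.
Large: 9202²·(1 − 1068/9202)·38900000/1068 = 2.7262441 × 10^12.
Small: 11472²·(1 − 1347/11472)·55720000/1347 = 4.8048262 × 10^12.
Medium: 15294²·(1 − 1872/15294)·140100000/1872 = 1.5362808 × 10^13.
Sum = 2.2893878 × 10^13.
SE = √(2.2893878 × 10^13) = 4.7848 × 10^6.

4.7848 × 10^6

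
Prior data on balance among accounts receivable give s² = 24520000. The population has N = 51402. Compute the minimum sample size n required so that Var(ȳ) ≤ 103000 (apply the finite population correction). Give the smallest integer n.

Without fpc, n₀ = s²/D = 24520000/103000 = 238.0583.
With fpc, (1 − n/N)·s²/n ≤ D requires n ≥ n₀/(1 + n₀/N) = 238.0583/(1 + 238.0583/51402) = 236.9609.
Rounding up, n = 237.

237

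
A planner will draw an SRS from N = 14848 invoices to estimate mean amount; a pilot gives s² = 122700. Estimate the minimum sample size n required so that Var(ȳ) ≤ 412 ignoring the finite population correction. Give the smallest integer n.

Without fpc, n₀ = s²/D = 122700/412 = 297.8155.
Rounding up, n = 298.

298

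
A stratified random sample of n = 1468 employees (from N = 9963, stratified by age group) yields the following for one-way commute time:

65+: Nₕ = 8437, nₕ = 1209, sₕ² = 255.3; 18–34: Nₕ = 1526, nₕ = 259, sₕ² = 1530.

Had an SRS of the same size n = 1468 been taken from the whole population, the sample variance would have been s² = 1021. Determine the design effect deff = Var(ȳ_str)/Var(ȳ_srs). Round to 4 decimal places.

Var(ȳ_str) = Σ Wₕ²(1−fₕ)sₕ²/nₕ with Wₕ = Nₕ/9963:
  65+: (8437/9963)²·(1−1209/8437)·255.3/1209 = 0.129733
  18–34: (1526/9963)²·(1−259/1526)·1530/259 = 0.11506482
  → Var(ȳ_str) = 0.24479782.
Var(ȳ_srs) = (1 − 1468/9963)·1021/1468 = 0.59302491.
deff = 0.24479782 / 0.59302491 = 0.4128.

0.4128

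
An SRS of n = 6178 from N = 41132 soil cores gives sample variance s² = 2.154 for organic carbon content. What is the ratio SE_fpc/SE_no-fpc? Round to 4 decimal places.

0.9218

f = n/N = 6178/41132 = 0.15019936.
SE_no-fpc = √(s²/n) = 0.018672346; SE_fpc = √((1−f)s²/n) = 0.017213034.
Ratio = √(1−f) = 0.92184632.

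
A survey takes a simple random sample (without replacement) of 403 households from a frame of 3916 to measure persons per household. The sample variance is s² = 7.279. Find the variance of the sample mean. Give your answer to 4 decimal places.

0.0162

Under SRS without replacement, Var(ȳ) = (1 − f)·s²/n with f = n/N = 403/3916 = 0.10291113.
Var(ȳ) = (1 − 0.10291113)·7.279/403 = 0.89708887·0.018062035 = 0.01620325.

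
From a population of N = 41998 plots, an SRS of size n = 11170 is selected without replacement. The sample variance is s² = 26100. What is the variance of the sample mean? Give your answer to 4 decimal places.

1.7152

Under SRS without replacement, Var(ȳ) = (1 − f)·s²/n with f = n/N = 11170/41998 = 0.26596505.
Var(ȳ) = (1 − 0.26596505)·26100/11170 = 0.73403495·2.3366159 = 1.7151578.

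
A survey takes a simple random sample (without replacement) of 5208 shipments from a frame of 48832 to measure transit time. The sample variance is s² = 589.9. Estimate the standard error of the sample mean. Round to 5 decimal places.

0.31810

Under SRS without replacement, Var(ȳ) = (1 − f)·s²/n with f = n/N = 5208/48832 = 0.10665138.
Var(ȳ) = (1 − 0.10665138)·589.9/5208 = 0.89334862·0.11326805 = 0.10118786.
SE(ȳ) = √(0.10118786) = 0.31810.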